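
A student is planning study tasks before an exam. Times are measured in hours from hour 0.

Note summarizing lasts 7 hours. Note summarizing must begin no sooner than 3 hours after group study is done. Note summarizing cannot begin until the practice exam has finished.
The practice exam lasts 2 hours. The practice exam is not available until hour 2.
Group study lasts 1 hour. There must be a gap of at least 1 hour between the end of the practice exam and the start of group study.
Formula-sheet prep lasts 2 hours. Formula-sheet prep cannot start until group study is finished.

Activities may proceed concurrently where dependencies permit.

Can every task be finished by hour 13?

No

The practice exam waits on its own release at hour 2, so it starts at hour 2 and finishes at 2 + 2 = hour 4.
Group study cannot begin until the practice exam (finishes hour 4, plus 1-hour gap → hour 5). It runs from hour 5 to 5 + 1 = hour 6.
Formula-sheet prep waits on group study (finishes hour 6), so it starts at hour 6 and finishes at 6 + 2 = hour 8.
Note summarizing needs all of group study (finishes hour 6, plus 3-hour gap → hour 9); the practice exam (finishes hour 4). That puts its earliest start at hour 9; it finishes at 9 + 7 = hour 16.
The earliest everything can be done is hour 16, which is after the deadline of 13, so it is not possible.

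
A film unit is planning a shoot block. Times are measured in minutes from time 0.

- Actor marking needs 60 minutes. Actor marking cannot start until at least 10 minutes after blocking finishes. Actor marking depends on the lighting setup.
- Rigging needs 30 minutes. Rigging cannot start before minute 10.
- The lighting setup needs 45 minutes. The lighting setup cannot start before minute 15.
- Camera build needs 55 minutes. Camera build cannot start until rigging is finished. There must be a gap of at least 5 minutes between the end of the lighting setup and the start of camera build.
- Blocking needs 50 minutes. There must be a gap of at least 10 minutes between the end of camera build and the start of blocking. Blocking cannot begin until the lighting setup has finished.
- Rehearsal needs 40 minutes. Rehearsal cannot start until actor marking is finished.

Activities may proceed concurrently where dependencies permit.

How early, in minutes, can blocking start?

130

The lighting setup waits on its own release at minute 15, so it starts at minute 15 and finishes at 15 + 45 = minute 60.
Rigging waits on its own release at minute 10, so it starts at minute 10 and finishes at 10 + 30 = minute 40.
For camera build: rigging (finishes minute 40); the lighting setup (finishes minute 60, plus 5-minute gap → minute 65). Taking the maximum gives a start of minute 65, and it finishes at 65 + 55 = minute 120.
Blocking waits on camera build (finishes minute 120, plus 10-minute gap → minute 130); the lighting setup (finishes minute 60). The latest of these is minute 130, which is the earliest blocking can start.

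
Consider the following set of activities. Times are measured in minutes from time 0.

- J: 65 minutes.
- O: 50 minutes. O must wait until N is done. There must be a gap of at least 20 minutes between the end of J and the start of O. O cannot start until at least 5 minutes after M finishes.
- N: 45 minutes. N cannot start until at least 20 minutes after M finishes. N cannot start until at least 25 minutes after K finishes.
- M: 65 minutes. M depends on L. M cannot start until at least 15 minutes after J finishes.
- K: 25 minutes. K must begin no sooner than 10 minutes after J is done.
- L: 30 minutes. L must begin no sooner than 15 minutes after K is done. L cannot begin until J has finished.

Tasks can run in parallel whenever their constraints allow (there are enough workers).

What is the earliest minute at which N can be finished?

J has no prerequisites, so it starts at minute 0 and finishes at minute 65.
After J (finishes minute 65, plus 10-minute gap → minute 75), K can start at minute 75 and finishes at minute 100.
L needs all of K (finishes minute 100, plus 15-minute gap → minute 115); J (finishes minute 65). That puts its earliest start at minute 115; it finishes at 115 + 30 = minute 145.
M has to wait for L (finishes minute 145); J (finishes minute 65, plus 15-minute gap → minute 80). The latest of these is minute 145, so M runs minute 145 to 145 + 65 = minute 210.
For N: M (finishes minute 210, plus 20-minute gap → minute 230); K (finishes minute 100, plus 25-minute gap → minute 125). Taking the maximum gives a start of minute 230, and it finishes at 230 + 45 = minute 275.

275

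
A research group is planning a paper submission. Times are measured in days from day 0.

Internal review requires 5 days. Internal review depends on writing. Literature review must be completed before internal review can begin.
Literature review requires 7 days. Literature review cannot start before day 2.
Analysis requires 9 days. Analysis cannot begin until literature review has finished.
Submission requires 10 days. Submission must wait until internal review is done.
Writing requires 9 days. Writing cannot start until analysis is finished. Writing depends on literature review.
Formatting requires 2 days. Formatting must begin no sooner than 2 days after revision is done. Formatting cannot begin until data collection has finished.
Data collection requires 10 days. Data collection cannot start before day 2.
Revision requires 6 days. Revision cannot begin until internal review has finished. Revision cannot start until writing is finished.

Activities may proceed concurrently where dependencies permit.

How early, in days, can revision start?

32

Literature review cannot begin until its own release at day 2. It runs from day 2 to 2 + 7 = day 9.
Analysis waits on literature review (finishes day 9), so it starts at day 9 and finishes at 9 + 9 = day 18.
Writing cannot start until analysis (finishes day 18); literature review (finishes day 9). The controlling bound is day 18, so writing finishes at 18 + 9 = day 27.
Internal review needs all of writing (finishes day 27); literature review (finishes day 9). That puts its earliest start at day 27; it finishes at 27 + 5 = day 32.
Revision waits on internal review (finishes day 32); writing (finishes day 27). The latest of these is day 32, which is the earliest revision can start.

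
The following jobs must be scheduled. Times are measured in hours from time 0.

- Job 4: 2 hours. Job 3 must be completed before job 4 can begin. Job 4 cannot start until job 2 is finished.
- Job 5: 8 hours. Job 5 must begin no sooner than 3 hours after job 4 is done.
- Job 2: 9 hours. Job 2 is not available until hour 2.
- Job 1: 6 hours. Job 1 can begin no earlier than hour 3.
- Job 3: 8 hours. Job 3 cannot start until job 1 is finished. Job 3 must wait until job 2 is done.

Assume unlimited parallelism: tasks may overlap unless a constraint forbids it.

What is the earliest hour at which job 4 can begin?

19

Job 2 waits on its own release at hour 2, so it starts at hour 2 and finishes at 2 + 9 = hour 11.
Job 1 waits on its own release at hour 3, so it starts at hour 3 and finishes at 3 + 6 = hour 9.
For job 3: job 1 (finishes hour 9); job 2 (finishes hour 11). Taking the maximum gives a start of hour 11, and it finishes at 11 + 8 = hour 19.
Job 4 waits on job 3 (finishes hour 19); job 2 (finishes hour 11). The latest of these is hour 19, which is the earliest job 4 can start.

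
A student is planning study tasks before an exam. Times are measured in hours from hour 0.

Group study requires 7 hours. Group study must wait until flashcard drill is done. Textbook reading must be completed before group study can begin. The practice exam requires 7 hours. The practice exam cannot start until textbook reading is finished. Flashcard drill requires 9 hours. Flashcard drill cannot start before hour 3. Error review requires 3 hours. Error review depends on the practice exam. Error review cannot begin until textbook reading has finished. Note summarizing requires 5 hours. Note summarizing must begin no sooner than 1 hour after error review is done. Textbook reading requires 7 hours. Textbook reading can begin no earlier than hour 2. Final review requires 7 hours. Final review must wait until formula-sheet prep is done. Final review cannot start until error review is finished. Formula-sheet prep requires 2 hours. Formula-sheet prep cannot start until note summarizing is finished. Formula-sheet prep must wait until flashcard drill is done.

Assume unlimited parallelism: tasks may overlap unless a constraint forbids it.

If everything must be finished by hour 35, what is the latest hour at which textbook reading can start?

3

Nothing follows final review; the deadline of hour 35 is its only limit. It must start by 35 − 7 = hour 28.
Formula-sheet prep must finish before final review (must start by hour 28). With a 2-hour duration, formula-sheet prep must start by 28 − 2 = hour 26.
Note summarizing must finish before formula-sheet prep (must start by hour 26). With a 5-hour duration, note summarizing must start by 26 − 5 = hour 21.
For error review: note summarizing (must start by hour 21, minus 1-hour gap → hour 20); final review (must start by hour 28). The most restrictive is hour 20; with a 3-hour duration, error review must start by hour 17.
The practice exam feeds into error review (must start by hour 17); so the practice exam must finish by hour 17 and therefore start by hour 10.
Group study must finish by hour 35; it takes 7 hours, so it must start by 35 − 7 = hour 28.
Textbook reading must finish in time for the practice exam (must start by hour 10); error review (must start by hour 17); group study (must start by hour 28). The tightest is hour 10, so textbook reading must start by 10 − 7 = hour 3.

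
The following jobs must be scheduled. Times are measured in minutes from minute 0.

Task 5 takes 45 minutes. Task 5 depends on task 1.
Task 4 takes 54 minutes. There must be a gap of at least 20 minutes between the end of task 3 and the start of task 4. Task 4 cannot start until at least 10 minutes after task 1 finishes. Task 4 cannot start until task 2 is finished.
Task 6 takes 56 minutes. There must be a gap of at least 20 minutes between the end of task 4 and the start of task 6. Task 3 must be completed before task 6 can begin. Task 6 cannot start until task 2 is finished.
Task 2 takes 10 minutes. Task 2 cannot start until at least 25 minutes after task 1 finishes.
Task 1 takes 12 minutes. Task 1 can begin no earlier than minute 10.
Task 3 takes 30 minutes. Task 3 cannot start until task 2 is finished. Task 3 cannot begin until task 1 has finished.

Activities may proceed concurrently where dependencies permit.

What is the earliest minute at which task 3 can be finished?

87

Task 1 waits on its own release at minute 10, so it starts at minute 10 and finishes at 10 + 12 = minute 22.
Task 2 cannot begin until task 1 (finishes minute 22, plus 25-minute gap → minute 47). It runs from minute 47 to 47 + 10 = minute 57.
Task 3 has to wait for task 2 (finishes minute 57); task 1 (finishes minute 22). The latest of these is minute 57, so task 3 runs minute 57 to 57 + 30 = minute 87.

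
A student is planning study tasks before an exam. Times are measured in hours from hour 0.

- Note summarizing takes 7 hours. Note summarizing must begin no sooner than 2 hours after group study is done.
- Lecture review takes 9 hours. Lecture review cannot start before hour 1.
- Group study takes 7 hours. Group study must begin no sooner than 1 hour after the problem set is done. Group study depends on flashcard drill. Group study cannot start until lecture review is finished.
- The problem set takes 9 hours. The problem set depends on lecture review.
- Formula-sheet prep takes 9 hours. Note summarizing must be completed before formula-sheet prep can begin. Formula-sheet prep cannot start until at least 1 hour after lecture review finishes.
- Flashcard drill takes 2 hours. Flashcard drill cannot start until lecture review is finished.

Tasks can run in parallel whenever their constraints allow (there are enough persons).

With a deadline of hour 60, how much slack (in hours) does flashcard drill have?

23

Lecture review cannot begin until its own release at hour 1. It runs from hour 1 to 1 + 9 = hour 10.
After lecture review (finishes hour 10), flashcard drill can start at hour 10 and finishes at hour 12.

Working backward from the deadline:
Formula-sheet prep has no dependents, so it just needs to finish by hour 60. Starting by 60 − 9 = hour 51 achieves that.
Note summarizing feeds into formula-sheet prep (must start by hour 51); so note summarizing must finish by hour 51 and therefore start by hour 44.
Group study has to be done before note summarizing (must start by hour 44, minus 2-hour gap → hour 42). That means finishing by hour 42, i.e. starting by 42 − 7 = hour 35.
Since group study (must start by hour 35) depends on it, flashcard drill must finish by hour 35. Backing off its 2-hour duration gives a latest start of hour 33.
So flashcard drill can start as early as hour 10 and as late as hour 33, giving 33 − 10 = 23 hours of slack.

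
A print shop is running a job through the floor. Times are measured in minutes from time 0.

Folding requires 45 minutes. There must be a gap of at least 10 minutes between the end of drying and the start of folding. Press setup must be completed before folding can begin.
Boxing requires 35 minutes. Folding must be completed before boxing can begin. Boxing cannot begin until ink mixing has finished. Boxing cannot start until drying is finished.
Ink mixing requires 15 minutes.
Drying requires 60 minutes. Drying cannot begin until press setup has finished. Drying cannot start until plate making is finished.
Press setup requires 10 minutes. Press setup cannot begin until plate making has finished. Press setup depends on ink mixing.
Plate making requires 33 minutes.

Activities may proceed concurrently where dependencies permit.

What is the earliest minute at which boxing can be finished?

Ink mixing has no prerequisites, so it starts at minute 0 and finishes at minute 15.
Plate making has no prerequisites, so it starts at minute 0 and finishes at minute 33.
Press setup has to wait for plate making (finishes minute 33); ink mixing (finishes minute 15). The latest of these is minute 33, so press setup runs minute 33 to 33 + 10 = minute 43.
For drying: press setup (finishes minute 43); plate making (finishes minute 33). Taking the maximum gives a start of minute 43, and it finishes at 43 + 60 = minute 103.
For folding: drying (finishes minute 103, plus 10-minute gap → minute 113); press setup (finishes minute 43). Taking the maximum gives a start of minute 113, and it finishes at 113 + 45 = minute 158.
Boxing cannot start until folding (finishes minute 158); ink mixing (finishes minute 15); drying (finishes minute 103). The controlling bound is minute 158, so boxing finishes at 158 + 35 = minute 193.

193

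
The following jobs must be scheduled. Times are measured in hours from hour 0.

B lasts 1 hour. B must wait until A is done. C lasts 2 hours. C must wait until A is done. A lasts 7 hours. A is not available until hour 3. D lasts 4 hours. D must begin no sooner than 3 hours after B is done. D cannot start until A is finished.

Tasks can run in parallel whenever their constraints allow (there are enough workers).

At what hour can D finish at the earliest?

After its own release at hour 3, A can start at hour 3 and finishes at hour 10.
B waits on A (finishes hour 10), so it starts at hour 10 and finishes at 10 + 1 = hour 11.
D has to wait for B (finishes hour 11, plus 3-hour gap → hour 14); A (finishes hour 10). The latest of these is hour 14, so D runs hour 14 to 14 + 4 = hour 18.

18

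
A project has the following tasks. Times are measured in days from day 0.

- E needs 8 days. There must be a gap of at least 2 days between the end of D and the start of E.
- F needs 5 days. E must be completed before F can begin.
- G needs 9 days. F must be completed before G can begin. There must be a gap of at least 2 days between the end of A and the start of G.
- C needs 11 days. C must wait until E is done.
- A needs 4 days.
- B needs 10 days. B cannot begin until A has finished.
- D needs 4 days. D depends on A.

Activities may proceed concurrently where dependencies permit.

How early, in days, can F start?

18

A has no prerequisites, so it starts at day 0 and finishes at day 4.
After A (finishes day 4), D can start at day 4 and finishes at day 8.
After D (finishes day 8, plus 2-day gap → day 10), E can start at day 10 and finishes at day 18.
F waits on E (finishes day 18), so the earliest it can start is day 18.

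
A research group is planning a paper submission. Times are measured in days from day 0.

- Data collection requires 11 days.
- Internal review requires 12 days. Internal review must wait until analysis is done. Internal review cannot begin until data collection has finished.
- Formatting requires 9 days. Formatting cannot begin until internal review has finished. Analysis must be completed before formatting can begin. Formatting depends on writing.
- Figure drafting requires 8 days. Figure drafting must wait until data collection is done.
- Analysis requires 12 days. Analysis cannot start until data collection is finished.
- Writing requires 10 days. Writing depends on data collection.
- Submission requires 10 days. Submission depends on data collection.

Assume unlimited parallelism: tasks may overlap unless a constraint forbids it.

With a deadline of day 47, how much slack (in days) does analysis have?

3

Data collection can start immediately at day 0; it finishes at day 11.
Analysis cannot begin until data collection (finishes day 11). It runs from day 11 to 11 + 12 = day 23.

Working backward from the deadline:
Formatting has no dependents, so it just needs to finish by day 47. Starting by 47 − 9 = day 38 achieves that.
Internal review feeds into formatting (must start by day 38); so internal review must finish by day 38 and therefore start by day 26.
Analysis must finish in time for internal review (must start by day 26); formatting (must start by day 38). The tightest is day 26, so analysis must start by 26 − 12 = day 14.
So analysis can start as early as day 11 and as late as day 14, giving 14 − 11 = 3 days of slack.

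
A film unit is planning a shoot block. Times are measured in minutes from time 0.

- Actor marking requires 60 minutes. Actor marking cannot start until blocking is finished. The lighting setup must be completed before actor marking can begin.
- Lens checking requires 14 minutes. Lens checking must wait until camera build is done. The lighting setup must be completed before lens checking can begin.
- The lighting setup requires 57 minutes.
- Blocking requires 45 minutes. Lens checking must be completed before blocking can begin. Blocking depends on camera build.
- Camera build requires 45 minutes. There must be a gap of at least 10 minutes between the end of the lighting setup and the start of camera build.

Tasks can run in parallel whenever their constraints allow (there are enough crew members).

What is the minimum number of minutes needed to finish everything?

231

Nothing blocks the lighting setup, so it runs from minute 0 to minute 57.
After the lighting setup (finishes minute 57, plus 10-minute gap → minute 67), camera build can start at minute 67 and finishes at minute 112.
Lens checking needs all of camera build (finishes minute 112); the lighting setup (finishes minute 57). That puts its earliest start at minute 112; it finishes at 112 + 14 = minute 126.
For blocking: lens checking (finishes minute 126); camera build (finishes minute 112). Taking the maximum gives a start of minute 126, and it finishes at 126 + 45 = minute 171.
Actor marking has to wait for blocking (finishes minute 171); the lighting setup (finishes minute 57). The latest of these is minute 171, so actor marking runs minute 171 to 171 + 60 = minute 231.
All tasks are finished once the last one completes. Finish times: The lighting setup at 57, Camera build at 112, Lens checking at 126, Blocking at 171, Actor marking at 231. The latest is minute 231.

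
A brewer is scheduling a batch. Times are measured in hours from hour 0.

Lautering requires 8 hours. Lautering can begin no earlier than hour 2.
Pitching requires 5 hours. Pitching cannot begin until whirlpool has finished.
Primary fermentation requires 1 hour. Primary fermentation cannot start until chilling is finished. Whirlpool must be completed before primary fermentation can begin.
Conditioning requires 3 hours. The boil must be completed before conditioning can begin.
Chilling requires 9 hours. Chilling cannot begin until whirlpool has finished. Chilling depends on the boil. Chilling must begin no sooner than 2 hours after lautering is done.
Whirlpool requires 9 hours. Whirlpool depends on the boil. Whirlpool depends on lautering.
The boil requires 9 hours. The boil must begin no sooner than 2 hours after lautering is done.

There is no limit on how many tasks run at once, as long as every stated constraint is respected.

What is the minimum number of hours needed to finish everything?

40

Lautering waits on its own release at hour 2, so it starts at hour 2 and finishes at 2 + 8 = hour 10.
After lautering (finishes hour 10, plus 2-hour gap → hour 12), the boil can start at hour 12 and finishes at hour 21.
After the boil (finishes hour 21), conditioning can start at hour 21 and finishes at hour 24.
Whirlpool has to wait for the boil (finishes hour 21); lautering (finishes hour 10). The latest of these is hour 21, so whirlpool runs hour 21 to 21 + 9 = hour 30.
After whirlpool (finishes hour 30), pitching can start at hour 30 and finishes at hour 35.
Chilling has to wait for whirlpool (finishes hour 30); the boil (finishes hour 21); lautering (finishes hour 10, plus 2-hour gap → hour 12). The latest of these is hour 30, so chilling runs hour 30 to 30 + 9 = hour 39.
Primary fermentation has to wait for chilling (finishes hour 39); whirlpool (finishes hour 30). The latest of these is hour 39, so primary fermentation runs hour 39 to 39 + 1 = hour 40.
All tasks are finished once the last one completes. Finish times: Lautering at 10, The boil at 21, Whirlpool at 30, Chilling at 39, Pitching at 35, Primary fermentation at 40, Conditioning at 24. The latest is hour 40.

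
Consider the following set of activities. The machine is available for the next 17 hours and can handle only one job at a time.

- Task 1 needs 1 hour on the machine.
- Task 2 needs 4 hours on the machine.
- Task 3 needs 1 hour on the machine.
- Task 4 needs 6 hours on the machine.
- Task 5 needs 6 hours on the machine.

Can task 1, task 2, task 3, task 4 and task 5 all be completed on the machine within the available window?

Running back to back, the jobs need 1 + 4 + 1 + 6 + 6 = 18 hours on the machine.
Since 18 > 17, they cannot all fit.

No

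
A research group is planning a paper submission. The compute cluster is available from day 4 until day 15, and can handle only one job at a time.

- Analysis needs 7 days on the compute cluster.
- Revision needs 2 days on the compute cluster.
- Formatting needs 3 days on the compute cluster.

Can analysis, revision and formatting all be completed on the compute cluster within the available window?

No

The compute cluster window is 15 − 4 = 11 days.
Running back to back, the jobs need 7 + 2 + 3 = 12 days on the compute cluster.
Since 12 > 11, they cannot all fit.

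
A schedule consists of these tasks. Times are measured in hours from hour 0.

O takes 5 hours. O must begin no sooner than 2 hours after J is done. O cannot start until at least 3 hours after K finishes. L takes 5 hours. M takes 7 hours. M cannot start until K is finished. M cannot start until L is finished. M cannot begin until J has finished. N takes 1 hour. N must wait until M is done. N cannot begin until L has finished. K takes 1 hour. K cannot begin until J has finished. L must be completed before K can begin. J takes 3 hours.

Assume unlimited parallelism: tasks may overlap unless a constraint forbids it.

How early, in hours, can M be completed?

L can start immediately at hour 0; it finishes at hour 5.
J can start immediately at hour 0; it finishes at hour 3.
K needs all of J (finishes hour 3); L (finishes hour 5). That puts its earliest start at hour 5; it finishes at 5 + 1 = hour 6.
M has to wait for K (finishes hour 6); L (finishes hour 5); J (finishes hour 3). The latest of these is hour 6, so M runs hour 6 to 6 + 7 = hour 13.

13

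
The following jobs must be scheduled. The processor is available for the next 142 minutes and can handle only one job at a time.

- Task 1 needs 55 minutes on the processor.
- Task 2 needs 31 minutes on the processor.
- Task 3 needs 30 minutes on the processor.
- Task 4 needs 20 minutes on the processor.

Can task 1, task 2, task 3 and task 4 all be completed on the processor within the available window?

Yes

Running back to back, the jobs need 55 + 31 + 30 + 20 = 136 minutes on the processor.
Since 136 ≤ 142, they fit within the window.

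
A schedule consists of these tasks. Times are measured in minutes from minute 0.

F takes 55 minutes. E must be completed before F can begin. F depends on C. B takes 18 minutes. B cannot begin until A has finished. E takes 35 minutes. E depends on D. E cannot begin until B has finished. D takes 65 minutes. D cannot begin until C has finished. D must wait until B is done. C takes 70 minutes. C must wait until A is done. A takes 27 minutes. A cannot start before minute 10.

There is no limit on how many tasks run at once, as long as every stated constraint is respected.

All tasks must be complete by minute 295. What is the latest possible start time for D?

To finish by minute 295, F (duration 55) must start no later than minute 240.
E has to be done before F (must start by minute 240). That means finishing by minute 240, i.e. starting by 240 − 35 = minute 205.
D feeds into E (must start by minute 205); so D must finish by minute 205 and therefore start by minute 140.

140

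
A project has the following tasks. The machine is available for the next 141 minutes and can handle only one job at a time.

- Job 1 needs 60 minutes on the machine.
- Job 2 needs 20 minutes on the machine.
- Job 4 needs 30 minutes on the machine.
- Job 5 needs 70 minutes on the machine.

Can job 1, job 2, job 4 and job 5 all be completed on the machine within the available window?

No

Running back to back, the jobs need 60 + 20 + 30 + 70 = 180 minutes on the machine.
Since 180 > 141, they cannot all fit.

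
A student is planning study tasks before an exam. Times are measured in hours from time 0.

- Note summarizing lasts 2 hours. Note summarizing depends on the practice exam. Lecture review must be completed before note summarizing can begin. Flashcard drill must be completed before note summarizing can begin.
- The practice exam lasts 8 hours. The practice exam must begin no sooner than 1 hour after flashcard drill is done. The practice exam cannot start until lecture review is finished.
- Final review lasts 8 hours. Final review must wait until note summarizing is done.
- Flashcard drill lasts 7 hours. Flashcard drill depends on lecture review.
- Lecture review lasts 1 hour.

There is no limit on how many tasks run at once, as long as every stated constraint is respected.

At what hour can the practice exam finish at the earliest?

Lecture review has no prerequisites, so it starts at hour 0 and finishes at hour 1.
Flashcard drill waits on lecture review (finishes hour 1), so it starts at hour 1 and finishes at 1 + 7 = hour 8.
The practice exam needs all of flashcard drill (finishes hour 8, plus 1-hour gap → hour 9); lecture review (finishes hour 1). That puts its earliest start at hour 9; it finishes at 9 + 8 = hour 17.

17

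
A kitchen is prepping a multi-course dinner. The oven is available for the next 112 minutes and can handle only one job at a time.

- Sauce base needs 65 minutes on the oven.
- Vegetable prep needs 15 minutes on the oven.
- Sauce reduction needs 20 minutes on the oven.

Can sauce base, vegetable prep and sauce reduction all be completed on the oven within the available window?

Yes

Running back to back, the jobs need 65 + 15 + 20 = 100 minutes on the oven.
Since 100 ≤ 112, they fit within the window.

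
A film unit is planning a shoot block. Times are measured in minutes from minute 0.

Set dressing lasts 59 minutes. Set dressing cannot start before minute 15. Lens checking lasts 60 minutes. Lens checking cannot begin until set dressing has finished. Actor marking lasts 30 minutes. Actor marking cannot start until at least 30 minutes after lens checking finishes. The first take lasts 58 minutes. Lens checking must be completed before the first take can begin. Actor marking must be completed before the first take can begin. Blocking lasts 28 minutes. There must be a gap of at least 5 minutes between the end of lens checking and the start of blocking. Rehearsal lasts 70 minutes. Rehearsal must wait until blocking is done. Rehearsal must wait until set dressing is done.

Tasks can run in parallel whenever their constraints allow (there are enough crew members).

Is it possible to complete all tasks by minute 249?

No

After its own release at minute 15, set dressing can start at minute 15 and finishes at minute 74.
Lens checking waits on set dressing (finishes minute 74), so it starts at minute 74 and finishes at 74 + 60 = minute 134.
After lens checking (finishes minute 134, plus 30-minute gap → minute 164), actor marking can start at minute 164 and finishes at minute 194.
For the first take: lens checking (finishes minute 134); actor marking (finishes minute 194). Taking the maximum gives a start of minute 194, and it finishes at 194 + 58 = minute 252.
Blocking waits on lens checking (finishes minute 134, plus 5-minute gap → minute 139), so it starts at minute 139 and finishes at 139 + 28 = minute 167.
Rehearsal has to wait for blocking (finishes minute 167); set dressing (finishes minute 74). The latest of these is minute 167, so rehearsal runs minute 167 to 167 + 70 = minute 237.
The earliest everything can be done is minute 252, which is after the deadline of 249, so it is not possible.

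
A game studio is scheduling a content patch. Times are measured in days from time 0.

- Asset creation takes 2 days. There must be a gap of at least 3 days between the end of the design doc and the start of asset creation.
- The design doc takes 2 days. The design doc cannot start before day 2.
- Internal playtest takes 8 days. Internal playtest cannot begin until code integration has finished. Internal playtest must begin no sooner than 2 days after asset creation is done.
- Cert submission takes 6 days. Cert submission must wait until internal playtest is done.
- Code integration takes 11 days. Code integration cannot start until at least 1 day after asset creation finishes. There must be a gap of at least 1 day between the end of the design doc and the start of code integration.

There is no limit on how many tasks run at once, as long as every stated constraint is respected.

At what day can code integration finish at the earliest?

The design doc cannot begin until its own release at day 2. It runs from day 2 to 2 + 2 = day 4.
Asset creation cannot begin until the design doc (finishes day 4, plus 3-day gap → day 7). It runs from day 7 to 7 + 2 = day 9.
Code integration has to wait for asset creation (finishes day 9, plus 1-day gap → day 10); the design doc (finishes day 4, plus 1-day gap → day 5). The latest of these is day 10, so code integration runs day 10 to 10 + 11 = day 21.

21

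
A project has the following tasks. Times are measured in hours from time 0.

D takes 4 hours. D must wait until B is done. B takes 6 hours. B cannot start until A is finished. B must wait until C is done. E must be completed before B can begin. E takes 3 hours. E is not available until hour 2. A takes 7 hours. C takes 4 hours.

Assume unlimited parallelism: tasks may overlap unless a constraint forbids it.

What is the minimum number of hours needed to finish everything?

E cannot begin until its own release at hour 2. It runs from hour 2 to 2 + 3 = hour 5.
C can start immediately at hour 0; it finishes at hour 4.
A has no prerequisites, so it starts at hour 0 and finishes at hour 7.
B cannot start until A (finishes hour 7); C (finishes hour 4); E (finishes hour 5). The controlling bound is hour 7, so B finishes at 7 + 6 = hour 13.
D cannot begin until B (finishes hour 13). It runs from hour 13 to 13 + 4 = hour 17.
All tasks are finished once the last one completes. Finish times: A at 7, B at 13, C at 4, D at 17, E at 5. The latest is hour 17.

17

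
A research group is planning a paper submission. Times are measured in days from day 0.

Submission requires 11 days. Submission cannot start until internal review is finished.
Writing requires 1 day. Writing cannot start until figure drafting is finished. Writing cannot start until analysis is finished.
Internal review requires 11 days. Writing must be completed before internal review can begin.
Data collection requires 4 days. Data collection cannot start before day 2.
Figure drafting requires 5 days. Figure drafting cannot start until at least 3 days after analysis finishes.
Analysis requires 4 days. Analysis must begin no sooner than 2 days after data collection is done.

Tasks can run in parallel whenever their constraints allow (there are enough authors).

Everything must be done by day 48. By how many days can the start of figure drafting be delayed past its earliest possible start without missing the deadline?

After its own release at day 2, data collection can start at day 2 and finishes at day 6.
Analysis cannot begin until data collection (finishes day 6, plus 2-day gap → day 8). It runs from day 8 to 8 + 4 = day 12.
Figure drafting waits on analysis (finishes day 12, plus 3-day gap → day 15), so it starts at day 15 and finishes at 15 + 5 = day 20.

Working backward from the deadline:
Submission has no dependents, so it just needs to finish by day 48. Starting by 48 − 11 = day 37 achieves that.
Since submission (must start by day 37) depends on it, internal review must finish by day 37. Backing off its 11-day duration gives a latest start of day 26.
Writing has to be done before internal review (must start by day 26). That means finishing by day 26, i.e. starting by 26 − 1 = day 25.
Figure drafting must finish before writing (must start by day 25). With a 5-day duration, figure drafting must start by 25 − 5 = day 20.
So figure drafting can start as early as day 15 and as late as day 20, giving 20 − 15 = 5 days of slack.

5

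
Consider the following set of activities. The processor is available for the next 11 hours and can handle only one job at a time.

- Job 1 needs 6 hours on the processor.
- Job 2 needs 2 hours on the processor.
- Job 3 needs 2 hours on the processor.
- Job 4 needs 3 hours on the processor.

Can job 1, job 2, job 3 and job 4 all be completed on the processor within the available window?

No

Running back to back, the jobs need 6 + 2 + 2 + 3 = 13 hours on the processor.
Since 13 > 11, they cannot all fit.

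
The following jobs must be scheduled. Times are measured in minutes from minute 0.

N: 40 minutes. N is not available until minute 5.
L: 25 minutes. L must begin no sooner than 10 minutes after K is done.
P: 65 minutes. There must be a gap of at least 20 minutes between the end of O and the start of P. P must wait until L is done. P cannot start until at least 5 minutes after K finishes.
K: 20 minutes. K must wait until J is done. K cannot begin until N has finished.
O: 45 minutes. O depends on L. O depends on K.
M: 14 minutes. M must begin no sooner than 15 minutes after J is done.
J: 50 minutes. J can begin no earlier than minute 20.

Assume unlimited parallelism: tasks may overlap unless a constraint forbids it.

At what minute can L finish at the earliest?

125

After its own release at minute 5, N can start at minute 5 and finishes at minute 45.
J cannot begin until its own release at minute 20. It runs from minute 20 to 20 + 50 = minute 70.
For K: J (finishes minute 70); N (finishes minute 45). Taking the maximum gives a start of minute 70, and it finishes at 70 + 20 = minute 90.
L waits on K (finishes minute 90, plus 10-minute gap → minute 100), so it starts at minute 100 and finishes at 100 + 25 = minute 125.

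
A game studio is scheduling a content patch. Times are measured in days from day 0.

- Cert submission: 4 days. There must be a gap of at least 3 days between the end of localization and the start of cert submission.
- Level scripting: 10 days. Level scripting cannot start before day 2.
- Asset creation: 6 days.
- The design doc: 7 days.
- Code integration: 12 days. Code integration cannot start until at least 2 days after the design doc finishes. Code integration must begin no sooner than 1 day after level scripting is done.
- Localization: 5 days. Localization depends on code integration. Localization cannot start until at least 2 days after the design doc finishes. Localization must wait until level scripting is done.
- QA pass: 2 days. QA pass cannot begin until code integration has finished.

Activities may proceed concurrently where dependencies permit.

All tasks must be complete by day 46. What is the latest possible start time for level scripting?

11

Nothing follows cert submission; the deadline of day 46 is its only limit. It must start by 46 − 4 = day 42.
Localization has to be done before cert submission (must start by day 42, minus 3-day gap → day 39). That means finishing by day 39, i.e. starting by 39 − 5 = day 34.
Nothing follows QA pass; the deadline of day 46 is its only limit. It must start by 46 − 2 = day 44.
Code integration has several dependents: localization (must start by day 34); QA pass (must start by day 44). The earliest of those limits is day 34, so code integration must start by 34 − 12 = day 22.
Level scripting feeds code integration (must start by day 22, minus 1-day gap → day 21); localization (must start by day 34). Taking the minimum, level scripting must finish by day 21 and start by 21 − 10 = day 11.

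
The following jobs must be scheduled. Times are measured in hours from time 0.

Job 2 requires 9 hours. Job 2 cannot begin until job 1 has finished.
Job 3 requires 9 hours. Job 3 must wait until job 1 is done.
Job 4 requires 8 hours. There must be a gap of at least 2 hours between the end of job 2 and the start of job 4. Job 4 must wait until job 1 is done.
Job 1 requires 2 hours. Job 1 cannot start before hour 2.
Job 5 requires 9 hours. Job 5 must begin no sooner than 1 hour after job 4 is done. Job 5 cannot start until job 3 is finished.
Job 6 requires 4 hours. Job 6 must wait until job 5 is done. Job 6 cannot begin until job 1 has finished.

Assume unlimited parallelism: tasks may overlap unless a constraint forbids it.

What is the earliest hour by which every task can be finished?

37

After its own release at hour 2, job 1 can start at hour 2 and finishes at hour 4.
Job 3 cannot begin until job 1 (finishes hour 4). It runs from hour 4 to 4 + 9 = hour 13.
Job 2 waits on job 1 (finishes hour 4), so it starts at hour 4 and finishes at 4 + 9 = hour 13.
Job 4 has to wait for job 2 (finishes hour 13, plus 2-hour gap → hour 15); job 1 (finishes hour 4). The latest of these is hour 15, so job 4 runs hour 15 to 15 + 8 = hour 23.
Job 5 has to wait for job 4 (finishes hour 23, plus 1-hour gap → hour 24); job 3 (finishes hour 13). The latest of these is hour 24, so job 5 runs hour 24 to 24 + 9 = hour 33.
Job 6 has to wait for job 5 (finishes hour 33); job 1 (finishes hour 4). The latest of these is hour 33, so job 6 runs hour 33 to 33 + 4 = hour 37.
All tasks are finished once the last one completes. Finish times: Job 1 at 4, Job 2 at 13, Job 3 at 13, Job 4 at 23, Job 5 at 33, Job 6 at 37. The latest is hour 37.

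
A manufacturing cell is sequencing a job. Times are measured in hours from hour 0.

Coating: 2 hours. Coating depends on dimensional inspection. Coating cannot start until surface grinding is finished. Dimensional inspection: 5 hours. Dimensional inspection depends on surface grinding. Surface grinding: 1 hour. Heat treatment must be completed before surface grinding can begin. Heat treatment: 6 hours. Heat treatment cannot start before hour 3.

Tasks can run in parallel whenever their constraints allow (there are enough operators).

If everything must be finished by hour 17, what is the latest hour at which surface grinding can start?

Coating has no dependents, so it just needs to finish by hour 17. Starting by 17 − 2 = hour 15 achieves that.
Since coating (must start by hour 15) depends on it, dimensional inspection must finish by hour 15. Backing off its 5-hour duration gives a latest start of hour 10.
Surface grinding feeds dimensional inspection (must start by hour 10); coating (must start by hour 15). Taking the minimum, surface grinding must finish by hour 10 and start by 10 − 1 = hour 9.

9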